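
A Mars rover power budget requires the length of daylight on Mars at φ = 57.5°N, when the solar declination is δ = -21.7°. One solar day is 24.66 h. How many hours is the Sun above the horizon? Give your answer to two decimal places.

cos H₀ = −tan φ · tan δ = −tan(+57.5°) × tan(-21.700°) = 0.6247, so H₀ = 0.8961 rad = 51.34°.
Daylight = 2H₀/(2π) × 24.66 h = (0.8961/π) × 24.66 = 7.03 h.

7.03 h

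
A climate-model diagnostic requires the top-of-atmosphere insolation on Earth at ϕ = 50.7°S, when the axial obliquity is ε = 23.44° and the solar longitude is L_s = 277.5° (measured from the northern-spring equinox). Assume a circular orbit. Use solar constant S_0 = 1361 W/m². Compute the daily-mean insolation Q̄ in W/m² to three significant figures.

Solar declination: sin δ = sin ε · sin L_s = sin 23.44° × sin 277.5° = -0.39439, so δ = -23.228°.
cos h₀ = −tan(-50.7°) tan(-23.228°) = -0.5243, h₀ = 2.1227 rad.
Bracket: h₀ sin ϕ sin δ + cos ϕ cos δ sin h₀ = 2.1227×-0.77384×-0.39439 + 0.63338×0.91895×0.85151 = 0.647837 + 0.495617 = 1.143454.
Q̄ = (S_0/π) × [bracket] = (1361/π) × 1.143454 = 495.4 W/m².

Q̄ ≈ 495 W/m²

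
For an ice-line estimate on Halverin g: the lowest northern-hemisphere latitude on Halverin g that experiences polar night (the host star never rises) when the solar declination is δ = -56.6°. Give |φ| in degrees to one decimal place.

|φ| = 33.4°

Polar night requires cos H₀ = −tan φ tan δ ≥ 1, i.e. tan φ tan δ ≤ −1.
The boundary is |tan φ| · |tan δ| = 1, so |φ| = 90° − |δ| = 90° − 56.6° = 33.4° in the northern hemisphere.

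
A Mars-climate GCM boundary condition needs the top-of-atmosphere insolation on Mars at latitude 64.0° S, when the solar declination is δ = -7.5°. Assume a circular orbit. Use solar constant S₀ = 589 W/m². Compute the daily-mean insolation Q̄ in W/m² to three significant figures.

cos H₀ = −tan(-64.0°) tan(-7.500°) = -0.2699, H₀ = 1.8441 rad.
Bracket: H₀ sin φ sin δ + cos φ cos δ sin H₀ = 1.8441×-0.89879×-0.13053 + 0.43837×0.99144×0.96288 = 0.216348 + 0.418485 = 0.634833.
Q̄ = (S₀/π) × [bracket] = (589/π) × 0.634833 = 119.0 W/m².

Q̄ ≈ 119 W/m²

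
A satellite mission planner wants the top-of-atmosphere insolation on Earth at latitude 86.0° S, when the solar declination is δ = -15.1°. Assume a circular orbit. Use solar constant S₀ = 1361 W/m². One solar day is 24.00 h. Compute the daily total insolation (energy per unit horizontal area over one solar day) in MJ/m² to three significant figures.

cos H₀ = −tan(-86.0°) tan(-15.100°) = -3.8586 ≤ −1 ⇒ polar day, H₀ = π.
Bracket: H₀ sin φ sin δ + cos φ cos δ sin H₀ = 3.1416×-0.99756×-0.26050 + 0.06976×0.96547×0.00000 = 0.816390 + 0.000000 = 0.816390.
Q̄ = (S₀/π) × [bracket] = (1361/π) × 0.816390 = 353.68 W/m².
Daily total = Q̄ × 24.00 h × 3600 s/h = 353.68 × 24.00 × 3600 / 10⁶ = 30.56 MJ/m².

30.6 MJ/m²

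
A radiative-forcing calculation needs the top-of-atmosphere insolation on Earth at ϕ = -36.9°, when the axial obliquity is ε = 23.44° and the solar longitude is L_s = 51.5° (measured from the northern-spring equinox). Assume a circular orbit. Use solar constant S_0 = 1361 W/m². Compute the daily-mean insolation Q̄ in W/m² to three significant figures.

Solar declination: sin δ = sin ε · sin L_s = sin 23.44° × sin 51.5° = 0.31131, so δ = +18.138°.
cos h₀ = −tan(-36.9°) tan(+18.138°) = 0.2460, h₀ = 1.3223 rad.
Bracket: h₀ sin ϕ sin δ + cos ϕ cos δ sin h₀ = 1.3223×-0.60042×0.31131 + 0.79968×0.95031×0.96928 = -0.247160 + 0.736598 = 0.489438.
Q̄ = (S_0/π) × [bracket] = (1361/π) × 0.489438 = 212.0 W/m².

Q̄ ≈ 212 W/m²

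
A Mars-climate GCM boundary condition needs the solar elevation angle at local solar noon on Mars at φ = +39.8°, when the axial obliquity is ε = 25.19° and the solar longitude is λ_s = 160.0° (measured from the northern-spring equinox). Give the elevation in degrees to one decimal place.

Solar declination: sin δ = sin ε · sin λ_s = sin 25.19° × sin 160.0° = 0.14557, so δ = +8.370°.
At local noon the hour angle is zero, so the zenith angle equals |φ − δ| = |+39.8° − (+8.370°)| = 31.430°.
Elevation = 90° − 31.430° = 58.6°.

58.6°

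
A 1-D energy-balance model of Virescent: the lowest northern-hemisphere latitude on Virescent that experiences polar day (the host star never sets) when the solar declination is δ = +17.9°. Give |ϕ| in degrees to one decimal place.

Polar day requires cos h₀ = −tan ϕ tan δ ≤ −1, i.e. tan ϕ tan δ ≥ 1.
The boundary is |tan ϕ| · |tan δ| = 1, so |ϕ| = 90° − |δ| = 90° − 17.9° = 72.1° in the northern hemisphere.

|ϕ| = 72.1°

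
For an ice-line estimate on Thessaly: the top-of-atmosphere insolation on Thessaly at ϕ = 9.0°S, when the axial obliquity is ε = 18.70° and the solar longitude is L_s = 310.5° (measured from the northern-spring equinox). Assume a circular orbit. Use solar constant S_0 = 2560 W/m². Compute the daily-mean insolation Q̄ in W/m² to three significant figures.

Q̄ ≈ 830 W/m²

Solar declination: sin δ = sin ε · sin L_s = sin 18.70° × sin 310.5° = -0.24380, so δ = -14.111°.
cos h₀ = −tan(-9.0°) tan(-14.111°) = -0.0398, h₀ = 1.6106 rad.
Bracket: h₀ sin ϕ sin δ + cos ϕ cos δ sin h₀ = 1.6106×-0.15643×-0.24380 + 0.98769×0.96983×0.99921 = 0.061424 + 0.957135 = 1.018559.
Q̄ = (S_0/π) × [bracket] = (2560/π) × 1.018559 = 830.0 W/m².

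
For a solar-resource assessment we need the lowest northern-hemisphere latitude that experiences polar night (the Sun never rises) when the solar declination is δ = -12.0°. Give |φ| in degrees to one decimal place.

Polar night requires cos H₀ = −tan φ tan δ ≥ 1, i.e. tan φ tan δ ≤ −1.
The boundary is |tan φ| · |tan δ| = 1, so |φ| = 90° − |δ| = 90° − 12.0° = 78.0° in the northern hemisphere.

|φ| = 78.0°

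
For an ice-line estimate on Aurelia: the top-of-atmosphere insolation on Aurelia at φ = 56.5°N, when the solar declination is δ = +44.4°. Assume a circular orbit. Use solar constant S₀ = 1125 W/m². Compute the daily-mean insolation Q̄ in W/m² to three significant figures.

Q̄ ≈ 656 W/m²

cos H₀ = −tan(+56.5°) tan(+44.400°) = -1.4795 ≤ −1 ⇒ polar day, H₀ = π.
Bracket: H₀ sin φ sin δ + cos φ cos δ sin H₀ = 3.1416×0.83389×0.69966 + 0.55194×0.71447×0.00000 = 1.832933 + 0.000000 = 1.832933.
Q̄ = (S₀/π) × [bracket] = (1125/π) × 1.832933 = 656.4 W/m².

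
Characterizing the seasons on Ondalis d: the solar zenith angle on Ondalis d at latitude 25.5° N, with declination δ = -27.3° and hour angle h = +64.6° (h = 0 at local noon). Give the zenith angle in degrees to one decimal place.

θ_z = 81.6°

cos θ_z = sin φ sin δ + cos φ cos δ cos h = -0.197454 + 0.344029 = 0.146575.
θ_z = arccos(0.146575) = 81.6°.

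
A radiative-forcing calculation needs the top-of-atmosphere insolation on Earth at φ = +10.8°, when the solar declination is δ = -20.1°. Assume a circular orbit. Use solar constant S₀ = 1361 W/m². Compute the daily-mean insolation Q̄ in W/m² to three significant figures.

Q̄ ≈ 357 W/m²

cos H₀ = −tan(+10.8°) tan(-20.100°) = 0.0698, H₀ = 1.5009 rad.
Bracket: H₀ sin φ sin δ + cos φ cos δ sin H₀ = 1.5009×0.18738×-0.34366 + 0.98229×0.93909×0.99756 = -0.096650 + 0.920208 = 0.823558.
Q̄ = (S₀/π) × [bracket] = (1361/π) × 0.823558 = 356.8 W/m².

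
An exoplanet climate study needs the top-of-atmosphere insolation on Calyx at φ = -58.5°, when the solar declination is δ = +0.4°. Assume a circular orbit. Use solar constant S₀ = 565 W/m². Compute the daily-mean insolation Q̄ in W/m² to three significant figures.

cos H₀ = −tan(-58.5°) tan(+0.400°) = 0.0114, H₀ = 1.5594 rad.
Bracket: H₀ sin φ sin δ + cos φ cos δ sin H₀ = 1.5594×-0.85264×0.00698 + 0.52250×0.99998×0.99994 = -0.009281 + 0.522458 = 0.513177.
Q̄ = (S₀/π) × [bracket] = (565/π) × 0.513177 = 92.29 W/m².

Q̄ ≈ 92.3 W/m²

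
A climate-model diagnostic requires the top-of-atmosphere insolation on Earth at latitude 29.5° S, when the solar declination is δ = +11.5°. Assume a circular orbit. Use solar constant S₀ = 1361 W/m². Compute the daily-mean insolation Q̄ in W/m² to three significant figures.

cos H₀ = −tan(-29.5°) tan(+11.500°) = 0.1151, H₀ = 1.4554 rad.
Bracket: H₀ sin φ sin δ + cos φ cos δ sin H₀ = 1.4554×-0.49242×0.19937 + 0.87036×0.97992×0.99335 = -0.142882 + 0.847211 = 0.704329.
Q̄ = (S₀/π) × [bracket] = (1361/π) × 0.704329 = 305.1 W/m².

Q̄ ≈ 305 W/m²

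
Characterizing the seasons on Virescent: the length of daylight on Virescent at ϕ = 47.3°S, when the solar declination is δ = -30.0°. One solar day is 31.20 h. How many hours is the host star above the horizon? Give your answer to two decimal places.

22.31 h

cos h₀ = −tan ϕ · tan δ = −tan(-47.3°) × tan(-30.000°) = -0.6257, so h₀ = 2.2468 rad = 128.73°.
Daylight = 2h₀/(2π) × 31.20 h = (2.2468/π) × 31.20 = 22.31 h.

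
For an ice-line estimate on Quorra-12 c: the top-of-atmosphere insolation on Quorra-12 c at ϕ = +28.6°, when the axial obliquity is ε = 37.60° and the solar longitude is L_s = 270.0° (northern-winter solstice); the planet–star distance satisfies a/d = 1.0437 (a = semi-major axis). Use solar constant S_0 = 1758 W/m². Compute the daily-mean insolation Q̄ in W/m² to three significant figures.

Solar declination: sin δ = sin ε · sin L_s = sin 37.60° × sin 270.0° = -0.61015, so δ = -37.600°.
cos h₀ = −tan(+28.6°) tan(-37.600°) = 0.4199, h₀ = 1.1375 rad.
Bracket: h₀ sin ϕ sin δ + cos ϕ cos δ sin h₀ = 1.1375×0.47869×-0.61015 + 0.87798×0.79229×0.90758 = -0.332233 + 0.631326 = 0.299093.
Inverse-square distance factor (a/d)² = 1.0437² = 1.089310.
Q̄ = (S_0/π) × 1.089310 × [bracket] = (1758/π) × 1.089310 × 0.299093 = 182.3 W/m².

Q̄ ≈ 182 W/m²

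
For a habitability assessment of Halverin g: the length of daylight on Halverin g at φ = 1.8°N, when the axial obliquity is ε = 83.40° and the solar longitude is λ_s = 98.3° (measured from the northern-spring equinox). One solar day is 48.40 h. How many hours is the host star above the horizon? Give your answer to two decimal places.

26.80 h

Solar declination: sin δ = sin ε · sin λ_s = sin 83.40° × sin 98.3° = 0.98297, so δ = +79.410°.
cos H₀ = −tan φ · tan δ = −tan(+1.8°) × tan(+79.410°) = -0.1681, so H₀ = 1.7397 rad = 99.68°.
Daylight = 2H₀/(2π) × 48.40 h = (1.7397/π) × 48.40 = 26.80 h.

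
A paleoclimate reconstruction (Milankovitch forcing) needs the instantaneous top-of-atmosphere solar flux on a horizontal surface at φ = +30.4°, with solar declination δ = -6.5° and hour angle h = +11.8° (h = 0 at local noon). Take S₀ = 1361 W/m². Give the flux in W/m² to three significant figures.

cos θ_z = sin φ sin δ + cos φ cos δ cos h = -0.057285 + 0.838859 = 0.781574.
Flux = S₀ · cos θ_z = 1361 × 0.781574 = 1064 W/m².

1.06e+03 W/m²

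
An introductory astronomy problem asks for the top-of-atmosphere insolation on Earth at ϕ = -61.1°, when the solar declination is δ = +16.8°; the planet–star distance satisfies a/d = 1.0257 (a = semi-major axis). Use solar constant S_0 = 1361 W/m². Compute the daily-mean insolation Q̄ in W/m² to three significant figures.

cos h₀ = −tan(-61.1°) tan(+16.800°) = 0.5469, h₀ = 0.9921 rad.
Bracket: h₀ sin ϕ sin δ + cos ϕ cos δ sin h₀ = 0.9921×-0.87546×0.28903 + 0.48328×0.95732×0.83718 = -0.251035 + 0.387324 = 0.136289.
Inverse-square distance factor (a/d)² = 1.0257² = 1.052060.
Q̄ = (S_0/π) × 1.052060 × [bracket] = (1361/π) × 1.052060 × 0.136289 = 62.12 W/m².

Q̄ ≈ 62.1 W/m²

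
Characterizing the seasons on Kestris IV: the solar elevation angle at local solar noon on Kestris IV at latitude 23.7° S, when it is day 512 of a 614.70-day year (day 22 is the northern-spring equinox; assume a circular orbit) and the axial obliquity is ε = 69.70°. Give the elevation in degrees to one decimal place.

Solar longitude: L_s = 360° × (512 − 22)/614.70 = 286.969°.
sin δ = sin 69.70° × sin 286.969° = -0.89705, so δ = -63.774°.
At local noon the hour angle is zero, so the zenith angle equals |ϕ − δ| = |-23.7° − (-63.774°)| = 40.074°.
Elevation = 90° − 40.074° = 49.9°.

49.9°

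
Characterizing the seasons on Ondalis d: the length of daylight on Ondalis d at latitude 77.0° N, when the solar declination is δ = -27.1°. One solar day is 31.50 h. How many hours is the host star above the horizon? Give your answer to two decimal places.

cos h₀ = −tan ϕ · tan δ = 2.2165 ≥ 1, so the host star never rises (polar night) and h₀ = 0.
Daylight = 2h₀/(2π) × 31.50 h = (0.0000/π) × 31.50 = 0.00 h.

0.00 h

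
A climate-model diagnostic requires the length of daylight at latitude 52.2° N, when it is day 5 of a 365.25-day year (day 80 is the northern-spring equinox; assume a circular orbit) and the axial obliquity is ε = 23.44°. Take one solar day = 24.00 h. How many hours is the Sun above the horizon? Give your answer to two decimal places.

Solar longitude: λ_s = 360° × (5 − 80)/365.25 = -73.922°, i.e. -73.922° + 360° = 286.078°.
sin δ = sin 23.44° × sin 286.078° = -0.38223, so δ = -22.472°.
cos H₀ = −tan φ · tan δ = −tan(+52.2°) × tan(-22.472°) = 0.5333, so H₀ = 1.0083 rad = 57.77°.
Daylight = 2H₀/(2π) × 24.00 h = (1.0083/π) × 24.00 = 7.70 h.

7.70 h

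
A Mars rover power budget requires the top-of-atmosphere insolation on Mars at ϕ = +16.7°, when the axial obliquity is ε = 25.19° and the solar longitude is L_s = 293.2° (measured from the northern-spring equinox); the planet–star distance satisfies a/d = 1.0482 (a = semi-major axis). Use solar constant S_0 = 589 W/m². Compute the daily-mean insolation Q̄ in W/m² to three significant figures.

Q̄ ≈ 147 W/m²

Solar declination: sin δ = sin ε · sin L_s = sin 25.19° × sin 293.2° = -0.39120, so δ = -23.029°.
cos h₀ = −tan(+16.7°) tan(-23.029°) = 0.1275, h₀ = 1.4429 rad.
Bracket: h₀ sin ϕ sin δ + cos ϕ cos δ sin h₀ = 1.4429×0.28736×-0.39120 + 0.95782×0.92030×0.99183 = -0.162204 + 0.874280 = 0.712076.
Inverse-square distance factor (a/d)² = 1.0482² = 1.098723.
Q̄ = (S_0/π) × 1.098723 × [bracket] = (589/π) × 1.098723 × 0.712076 = 146.7 W/m².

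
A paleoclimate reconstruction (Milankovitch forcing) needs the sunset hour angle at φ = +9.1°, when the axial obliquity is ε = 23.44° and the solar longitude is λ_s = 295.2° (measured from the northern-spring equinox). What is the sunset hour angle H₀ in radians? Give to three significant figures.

Solar declination: sin δ = sin ε · sin λ_s = sin 23.44° × sin 295.2° = -0.35993, so δ = -21.096°.
cos H₀ = −tan φ · tan δ = −tan(+9.1°) × tan(-21.096°) = 0.0618, so H₀ = 1.5090 rad = 86.46°.

H₀ = 1.51 rad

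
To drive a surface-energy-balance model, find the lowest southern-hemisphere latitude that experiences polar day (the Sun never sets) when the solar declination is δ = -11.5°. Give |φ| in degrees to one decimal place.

|φ| = 78.5°

Polar day requires cos H₀ = −tan φ tan δ ≤ −1, i.e. tan φ tan δ ≥ 1.
The boundary is |tan φ| · |tan δ| = 1, so |φ| = 90° − |δ| = 90° − 11.5° = 78.5° in the southern hemisphere.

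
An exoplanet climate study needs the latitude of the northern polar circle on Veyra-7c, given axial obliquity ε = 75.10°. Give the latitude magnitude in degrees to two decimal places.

14.90°

The polar circle is the lowest latitude that experiences at least one full rotation of continuous daylight at the northern-summer solstice; it lies at |ϕ| = 90° − ε = 90° − 75.10° = 14.90°.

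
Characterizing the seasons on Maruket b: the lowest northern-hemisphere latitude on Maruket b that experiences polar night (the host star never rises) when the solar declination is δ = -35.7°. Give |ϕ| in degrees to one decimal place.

|ϕ| = 54.3°

Polar night requires cos h₀ = −tan ϕ tan δ ≥ 1, i.e. tan ϕ tan δ ≤ −1.
The boundary is |tan ϕ| · |tan δ| = 1, so |ϕ| = 90° − |δ| = 90° − 35.7° = 54.3° in the northern hemisphere.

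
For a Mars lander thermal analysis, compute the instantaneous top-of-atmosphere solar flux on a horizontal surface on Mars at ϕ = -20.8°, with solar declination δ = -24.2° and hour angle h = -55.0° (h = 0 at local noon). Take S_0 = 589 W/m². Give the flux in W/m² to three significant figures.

374 W/m²

cos θ_z = sin ϕ sin δ + cos ϕ cos δ cos h = 0.145567 + 0.489073 = 0.634640.
Flux = S_0 · cos θ_z = 589 × 0.634640 = 373.8 W/m².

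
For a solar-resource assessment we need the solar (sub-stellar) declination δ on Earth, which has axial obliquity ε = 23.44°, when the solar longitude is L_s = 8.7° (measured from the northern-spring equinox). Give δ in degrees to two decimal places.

δ = +3.45°

sin δ = sin ε · sin L_s = sin 23.44° × sin 8.7° = 0.060170.
δ = arcsin(0.060170) = +3.45°.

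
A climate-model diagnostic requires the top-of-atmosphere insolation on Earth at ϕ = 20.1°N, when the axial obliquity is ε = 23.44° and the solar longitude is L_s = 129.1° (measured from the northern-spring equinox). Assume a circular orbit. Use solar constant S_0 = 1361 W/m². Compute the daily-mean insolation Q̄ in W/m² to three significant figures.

Q̄ ≈ 462 W/m²

Solar declination: sin δ = sin ε · sin L_s = sin 23.44° × sin 129.1° = 0.30870, so δ = +17.981°.
cos h₀ = −tan(+20.1°) tan(+17.981°) = -0.1188, h₀ = 1.6898 rad.
Bracket: h₀ sin ϕ sin δ + cos ϕ cos δ sin h₀ = 1.6898×0.34366×0.30870 + 0.93909×0.95116×0.99292 = 0.179267 + 0.886901 = 1.066168.
Q̄ = (S_0/π) × [bracket] = (1361/π) × 1.066168 = 461.9 W/m².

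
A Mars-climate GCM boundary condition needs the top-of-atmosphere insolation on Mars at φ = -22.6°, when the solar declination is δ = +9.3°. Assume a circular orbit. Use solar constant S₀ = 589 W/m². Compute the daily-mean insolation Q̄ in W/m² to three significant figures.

Q̄ ≈ 153 W/m²

cos H₀ = −tan(-22.6°) tan(+9.300°) = 0.0682, H₀ = 1.5026 rad.
Bracket: H₀ sin φ sin δ + cos φ cos δ sin H₀ = 1.5026×-0.38430×0.16160 + 0.92321×0.98686×0.99767 = -0.093316 + 0.908956 = 0.815640.
Q̄ = (S₀/π) × [bracket] = (589/π) × 0.815640 = 152.9 W/m².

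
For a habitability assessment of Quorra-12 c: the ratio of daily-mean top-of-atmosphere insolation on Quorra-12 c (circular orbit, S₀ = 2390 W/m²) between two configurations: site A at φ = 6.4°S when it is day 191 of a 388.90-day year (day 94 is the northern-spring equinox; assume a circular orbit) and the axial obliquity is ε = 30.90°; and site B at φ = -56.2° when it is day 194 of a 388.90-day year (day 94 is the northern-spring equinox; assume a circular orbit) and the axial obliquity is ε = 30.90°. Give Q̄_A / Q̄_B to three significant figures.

Q̄_A / Q̄_B ≈ 48.1

— Configuration A (φ=-6.4°):
Solar longitude: λ_s = 360° × (191 − 94)/388.90 = 89.792°.
sin δ = sin 30.90° × sin 89.792° = 0.51354, so δ = +30.900°.
cos H₀ = −tan(-6.4°) tan(+30.900°) = 0.0671, H₀ = 1.5036 rad.
Bracket: H₀ sin φ sin δ + cos φ cos δ sin H₀ = 1.5036×-0.11147×0.51354 + 0.99377×0.85807×0.99774 = -0.086073 + 0.850797 = 0.764724.
Q̄ = (S₀/π) × [bracket] = (2390/π) × 0.764724 = 581.77 W/m².
— Configuration B (φ=-56.2°):
Solar longitude: λ_s = 360° × (194 − 94)/388.90 = 92.569°.
sin δ = sin 30.90° × sin 92.569° = 0.51303, so δ = +30.866°.
cos H₀ = −tan(-56.2°) tan(+30.866°) = 0.8928, H₀ = 0.4673 rad.
Bracket: H₀ sin φ sin δ + cos φ cos δ sin H₀ = 0.4673×-0.83098×0.51303 + 0.55630×0.85837×0.45047 = -0.199218 + 0.215104 = 0.015886.
Q̄ = (S₀/π) × [bracket] = (2390/π) × 0.015886 = 12.085 W/m².
Ratio Q̄_A / Q̄_B = 581.77 / 12.085 = 48.14.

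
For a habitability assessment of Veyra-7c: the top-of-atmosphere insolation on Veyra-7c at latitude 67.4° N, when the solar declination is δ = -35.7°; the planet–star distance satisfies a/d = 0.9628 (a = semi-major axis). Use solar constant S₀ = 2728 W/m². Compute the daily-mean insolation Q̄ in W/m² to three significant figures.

Q̄ ≈ 0.00 W/m²

cos H₀ = −tan(+67.4°) tan(-35.700°) = 1.7263 ≥ 1 ⇒ polar night, H₀ = 0 and Q̄ = 0.
Inverse-square distance factor (a/d)² = 0.9628² = 0.926984.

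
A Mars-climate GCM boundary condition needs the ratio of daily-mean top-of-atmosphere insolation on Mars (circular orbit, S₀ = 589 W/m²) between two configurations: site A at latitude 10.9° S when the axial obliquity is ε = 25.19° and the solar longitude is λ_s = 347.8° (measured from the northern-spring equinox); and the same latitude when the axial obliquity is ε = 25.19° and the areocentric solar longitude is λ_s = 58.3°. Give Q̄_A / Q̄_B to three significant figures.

— Configuration A (φ=-10.9°):
Solar declination: sin δ = sin ε · sin λ_s = sin 25.19° × sin 347.8° = -0.08994, so δ = -5.160°.
cos H₀ = −tan(-10.9°) tan(-5.160°) = -0.0174, H₀ = 1.5882 rad.
Bracket: H₀ sin φ sin δ + cos φ cos δ sin H₀ = 1.5882×-0.18910×-0.08994 + 0.98196×0.99595×0.99985 = 0.027012 + 0.977836 = 1.004848.
Q̄ = (S₀/π) × [bracket] = (589/π) × 1.004848 = 188.39 W/m².
— Configuration B (φ=-10.9°):
sin δ = sin 25.19° × sin 58.3° = 0.36212, so δ = +21.231°.
cos H₀ = −tan(-10.9°) tan(+21.231°) = 0.0748, H₀ = 1.4959 rad.
Bracket: H₀ sin φ sin δ + cos φ cos δ sin H₀ = 1.4959×-0.18910×0.36212 + 0.98196×0.93213×0.99720 = -0.102435 + 0.912751 = 0.810316.
Q̄ = (S₀/π) × [bracket] = (589/π) × 0.810316 = 151.92 W/m².
Ratio Q̄_A / Q̄_B = 188.39 / 151.92 = 1.240.

Q̄_A / Q̄_B ≈ 1.24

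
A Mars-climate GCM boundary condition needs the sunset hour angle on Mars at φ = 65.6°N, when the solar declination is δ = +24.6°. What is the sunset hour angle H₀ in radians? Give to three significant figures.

H₀ = 3.14 rad

Sunrise equation: cos H₀ = −tan φ · tan δ = -1.0093 ≤ −1, so the Sun never sets (polar day) and H₀ = π.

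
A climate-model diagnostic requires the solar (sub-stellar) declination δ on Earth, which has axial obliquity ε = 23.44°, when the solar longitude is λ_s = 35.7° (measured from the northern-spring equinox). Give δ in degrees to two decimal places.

sin δ = sin ε · sin λ_s = sin 23.44° × sin 35.7° = 0.232126.
δ = arcsin(0.232126) = +13.42°.

δ = +13.42°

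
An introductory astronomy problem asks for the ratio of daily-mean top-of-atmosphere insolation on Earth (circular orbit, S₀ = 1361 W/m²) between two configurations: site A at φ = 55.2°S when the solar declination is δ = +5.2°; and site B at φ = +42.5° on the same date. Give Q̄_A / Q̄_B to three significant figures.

Q̄_A / Q̄_B ≈ 0.548

— Configuration A (φ=-55.2°):
cos H₀ = −tan(-55.2°) tan(+5.200°) = 0.1309, H₀ = 1.4395 rad.
Bracket: H₀ sin φ sin δ + cos φ cos δ sin H₀ = 1.4395×-0.82115×0.09063 + 0.57071×0.99588×0.99139 = -0.107129 + 0.563465 = 0.456336.
Q̄ = (S₀/π) × [bracket] = (1361/π) × 0.456336 = 197.69 W/m².
— Configuration B (φ=+42.5°):
cos H₀ = −tan(+42.5°) tan(+5.200°) = -0.0834, H₀ = 1.6543 rad.
Bracket: H₀ sin φ sin δ + cos φ cos δ sin H₀ = 1.6543×0.67559×0.09063 + 0.73728×0.99588×0.99652 = 0.101291 + 0.731687 = 0.832978.
Q̄ = (S₀/π) × [bracket] = (1361/π) × 0.832978 = 360.86 W/m².
Ratio Q̄_A / Q̄_B = 197.69 / 360.86 = 0.5478.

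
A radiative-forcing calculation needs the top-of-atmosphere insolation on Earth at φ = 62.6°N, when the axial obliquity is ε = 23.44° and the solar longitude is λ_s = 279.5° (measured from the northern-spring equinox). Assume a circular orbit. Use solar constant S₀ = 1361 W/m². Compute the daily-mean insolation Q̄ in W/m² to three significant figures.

Q̄ ≈ 13.0 W/m²

Solar declination: sin δ = sin ε · sin λ_s = sin 23.44° × sin 279.5° = -0.39233, so δ = -23.100°.
cos H₀ = −tan(+62.6°) tan(-23.100°) = 0.8229, H₀ = 0.6044 rad.
Bracket: H₀ sin φ sin δ + cos φ cos δ sin H₀ = 0.6044×0.88782×-0.39233 + 0.46020×0.91982×0.56824 = -0.210524 + 0.240537 = 0.030013.
Q̄ = (S₀/π) × [bracket] = (1361/π) × 0.030013 = 13.00 W/m².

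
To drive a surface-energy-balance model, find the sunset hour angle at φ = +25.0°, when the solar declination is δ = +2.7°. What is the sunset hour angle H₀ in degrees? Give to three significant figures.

H₀ = 91.3°

cos H₀ = −tan φ · tan δ = −tan(+25.0°) × tan(+2.700°) = -0.0220, so H₀ = 1.5928 rad = 91.26°.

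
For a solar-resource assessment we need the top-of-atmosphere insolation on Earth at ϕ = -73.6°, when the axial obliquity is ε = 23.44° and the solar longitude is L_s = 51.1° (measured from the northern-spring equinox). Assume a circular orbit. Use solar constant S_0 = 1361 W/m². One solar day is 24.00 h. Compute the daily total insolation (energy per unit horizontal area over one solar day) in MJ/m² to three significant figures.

0.00 MJ/m²

Solar declination: sin δ = sin ε · sin L_s = sin 23.44° × sin 51.1° = 0.30958, so δ = +18.034°.
cos h₀ = −tan(-73.6°) tan(+18.034°) = 1.1062 ≥ 1 ⇒ polar night, h₀ = 0 and Q̄ = 0.
Daily total = Q̄ × 24.00 h × 3600 s/h = 0.00 MJ/m².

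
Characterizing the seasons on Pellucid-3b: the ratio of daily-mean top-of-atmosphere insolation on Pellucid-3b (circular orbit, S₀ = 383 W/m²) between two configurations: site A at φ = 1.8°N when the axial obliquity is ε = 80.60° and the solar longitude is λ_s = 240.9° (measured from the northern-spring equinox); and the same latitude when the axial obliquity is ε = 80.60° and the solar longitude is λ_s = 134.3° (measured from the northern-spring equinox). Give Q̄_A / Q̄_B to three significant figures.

— Configuration A (φ=+1.8°):
Solar declination: sin δ = sin ε · sin λ_s = sin 80.60° × sin 240.9° = -0.86204, so δ = -59.546°.
cos H₀ = −tan(+1.8°) tan(-59.546°) = 0.0535, H₀ = 1.5173 rad.
Bracket: H₀ sin φ sin δ + cos φ cos δ sin H₀ = 1.5173×0.03141×-0.86204 + 0.99951×0.50684×0.99857 = -0.041083 + 0.505867 = 0.464784.
Q̄ = (S₀/π) × [bracket] = (383/π) × 0.464784 = 56.663 W/m².
— Configuration B (φ=+1.8°):
Solar declination: sin δ = sin ε · sin λ_s = sin 80.60° × sin 134.3° = 0.70608, so δ = +44.917°.
cos H₀ = −tan(+1.8°) tan(+44.917°) = -0.0313, H₀ = 1.6021 rad.
Bracket: H₀ sin φ sin δ + cos φ cos δ sin H₀ = 1.6021×0.03141×0.70608 + 0.99951×0.70813×0.99951 = 0.035531 + 0.707436 = 0.742967.
Q̄ = (S₀/π) × [bracket] = (383/π) × 0.742967 = 90.577 W/m².
Ratio Q̄_A / Q̄_B = 56.663 / 90.577 = 0.6256.

Q̄_A / Q̄_B ≈ 0.626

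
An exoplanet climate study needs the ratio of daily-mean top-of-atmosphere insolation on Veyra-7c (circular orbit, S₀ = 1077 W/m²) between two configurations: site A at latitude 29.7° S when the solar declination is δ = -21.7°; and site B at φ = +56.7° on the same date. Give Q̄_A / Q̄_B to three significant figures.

— Configuration A (φ=-29.7°):
cos H₀ = −tan(-29.7°) tan(-21.700°) = -0.2270, H₀ = 1.7998 rad.
Bracket: H₀ sin φ sin δ + cos φ cos δ sin H₀ = 1.7998×-0.49546×-0.36975 + 0.86863×0.92913×0.97390 = 0.329717 + 0.786006 = 1.115723.
Q̄ = (S₀/π) × [bracket] = (1077/π) × 1.115723 = 382.49 W/m².
— Configuration B (φ=+56.7°):
cos H₀ = −tan(+56.7°) tan(-21.700°) = 0.6058, H₀ = 0.9200 rad.
Bracket: H₀ sin φ sin δ + cos φ cos δ sin H₀ = 0.9200×0.83581×-0.36975 + 0.54902×0.92913×0.79560 = -0.284317 + 0.405844 = 0.121527.
Q̄ = (S₀/π) × [bracket] = (1077/π) × 0.121527 = 41.662 W/m².
Ratio Q̄_A / Q̄_B = 382.49 / 41.662 = 9.181.

Q̄_A / Q̄_B ≈ 9.18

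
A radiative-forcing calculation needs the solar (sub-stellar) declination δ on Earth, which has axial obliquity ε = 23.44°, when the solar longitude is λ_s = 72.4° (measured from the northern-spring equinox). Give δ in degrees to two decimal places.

δ = +22.28°

sin δ = sin ε · sin λ_s = sin 23.44° × sin 72.4° = 0.379168.
δ = arcsin(0.379168) = +22.28°.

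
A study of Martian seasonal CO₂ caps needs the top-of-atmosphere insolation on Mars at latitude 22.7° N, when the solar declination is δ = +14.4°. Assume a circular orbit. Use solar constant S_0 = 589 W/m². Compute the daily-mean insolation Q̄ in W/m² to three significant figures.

cos h₀ = −tan(+22.7°) tan(+14.400°) = -0.1074, h₀ = 1.6784 rad.
Bracket: h₀ sin ϕ sin δ + cos ϕ cos δ sin h₀ = 1.6784×0.38591×0.24869 + 0.92254×0.96858×0.99422 = 0.161079 + 0.888389 = 1.049468.
Q̄ = (S_0/π) × [bracket] = (589/π) × 1.049468 = 196.8 W/m².

Q̄ ≈ 197 W/m²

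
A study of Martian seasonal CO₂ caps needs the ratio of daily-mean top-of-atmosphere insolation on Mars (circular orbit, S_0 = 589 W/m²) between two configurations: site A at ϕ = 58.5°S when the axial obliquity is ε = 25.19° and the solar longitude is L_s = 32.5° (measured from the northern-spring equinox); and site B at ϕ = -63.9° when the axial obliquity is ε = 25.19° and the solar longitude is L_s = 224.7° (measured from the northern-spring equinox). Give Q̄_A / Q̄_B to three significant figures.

Q̄_A / Q̄_B ≈ 0.258

— Configuration A (ϕ=-58.5°):
Solar declination: sin δ = sin ε · sin L_s = sin 25.19° × sin 32.5° = 0.22869, so δ = +13.220°.
cos h₀ = −tan(-58.5°) tan(+13.220°) = 0.3833, h₀ = 1.1774 rad.
Bracket: h₀ sin ϕ sin δ + cos ϕ cos δ sin h₀ = 1.1774×-0.85264×0.22869 + 0.52250×0.97350×0.92361 = -0.229582 + 0.469798 = 0.240216.
Q̄ = (S_0/π) × [bracket] = (589/π) × 0.240216 = 45.037 W/m².
— Configuration B (ϕ=-63.9°):
Solar declination: sin δ = sin ε · sin L_s = sin 25.19° × sin 224.7° = -0.29938, so δ = -17.420°.
cos h₀ = −tan(-63.9°) tan(-17.420°) = -0.6405, h₀ = 2.2659 rad.
Bracket: h₀ sin ϕ sin δ + cos ϕ cos δ sin h₀ = 2.2659×-0.89803×-0.29938 + 0.43994×0.95413×0.76797 = 0.609192 + 0.322363 = 0.931555.
Q̄ = (S_0/π) × [bracket] = (589/π) × 0.931555 = 174.65 W/m².
Ratio Q̄_A / Q̄_B = 45.037 / 174.65 = 0.2579.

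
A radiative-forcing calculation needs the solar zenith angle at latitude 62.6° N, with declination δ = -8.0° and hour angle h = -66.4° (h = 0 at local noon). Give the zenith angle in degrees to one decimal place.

cos θ_z = sin φ sin δ + cos φ cos δ cos h = -0.123560 + 0.182448 = 0.058888.
θ_z = arccos(0.058888) = 86.6°.

θ_z = 86.6°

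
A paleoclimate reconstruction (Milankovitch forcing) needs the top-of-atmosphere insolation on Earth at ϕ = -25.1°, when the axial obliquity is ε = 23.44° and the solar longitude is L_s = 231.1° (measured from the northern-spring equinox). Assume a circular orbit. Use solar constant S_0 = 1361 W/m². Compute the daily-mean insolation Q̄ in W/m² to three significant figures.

Q̄ ≈ 467 W/m²

Solar declination: sin δ = sin ε · sin L_s = sin 23.44° × sin 231.1° = -0.30958, so δ = -18.034°.
cos h₀ = −tan(-25.1°) tan(-18.034°) = -0.1525, h₀ = 1.7239 rad.
Bracket: h₀ sin ϕ sin δ + cos ϕ cos δ sin h₀ = 1.7239×-0.42420×-0.30958 + 0.90557×0.95087×0.98830 = 0.226389 + 0.851005 = 1.077394.
Q̄ = (S_0/π) × [bracket] = (1361/π) × 1.077394 = 466.7 W/m².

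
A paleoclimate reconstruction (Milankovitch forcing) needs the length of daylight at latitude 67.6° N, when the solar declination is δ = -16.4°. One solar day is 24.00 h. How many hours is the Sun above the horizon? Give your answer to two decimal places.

cos H₀ = −tan φ · tan δ = −tan(+67.6°) × tan(-16.400°) = 0.7141, so H₀ = 0.7755 rad = 44.43°.
Daylight = 2H₀/(2π) × 24.00 h = (0.7755/π) × 24.00 = 5.92 h.

5.92 h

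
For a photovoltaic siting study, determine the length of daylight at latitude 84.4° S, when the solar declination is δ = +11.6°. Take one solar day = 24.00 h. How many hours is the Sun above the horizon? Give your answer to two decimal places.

0.00 h

cos H₀ = −tan φ · tan δ = 2.0935 ≥ 1, so the Sun never rises (polar night) and H₀ = 0.
Daylight = 2H₀/(2π) × 24.00 h = (0.0000/π) × 24.00 = 0.00 h.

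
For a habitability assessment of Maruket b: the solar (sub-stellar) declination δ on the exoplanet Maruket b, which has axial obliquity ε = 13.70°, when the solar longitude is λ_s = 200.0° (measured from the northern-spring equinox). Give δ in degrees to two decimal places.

sin δ = sin ε · sin λ_s = sin 13.70° × sin 200.0° = -0.081003.
δ = arcsin(-0.081003) = -4.65°.

δ = -4.65°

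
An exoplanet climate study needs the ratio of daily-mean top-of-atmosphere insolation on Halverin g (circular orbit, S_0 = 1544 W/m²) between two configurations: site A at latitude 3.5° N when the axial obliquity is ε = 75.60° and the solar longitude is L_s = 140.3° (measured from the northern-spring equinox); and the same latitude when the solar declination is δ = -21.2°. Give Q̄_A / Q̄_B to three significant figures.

— Configuration A (ϕ=+3.5°):
Solar declination: sin δ = sin ε · sin L_s = sin 75.60° × sin 140.3° = 0.61870, so δ = +38.221°.
cos h₀ = −tan(+3.5°) tan(+38.221°) = -0.0482, h₀ = 1.6190 rad.
Bracket: h₀ sin ϕ sin δ + cos ϕ cos δ sin h₀ = 1.6190×0.06105×0.61870 + 0.99813×0.78563×0.99884 = 0.061152 + 0.783251 = 0.844403.
Q̄ = (S_0/π) × [bracket] = (1544/π) × 0.844403 = 415.00 W/m².
— Configuration B (ϕ=+3.5°):
cos h₀ = −tan(+3.5°) tan(-21.200°) = 0.0237, h₀ = 1.5471 rad.
Bracket: h₀ sin ϕ sin δ + cos ϕ cos δ sin h₀ = 1.5471×0.06105×-0.36162 + 0.99813×0.93232×0.99972 = -0.034155 + 0.930316 = 0.896161.
Q̄ = (S_0/π) × [bracket] = (1544/π) × 0.896161 = 440.44 W/m².
Ratio Q̄_A / Q̄_B = 415.00 / 440.44 = 0.9422.

Q̄_A / Q̄_B ≈ 0.942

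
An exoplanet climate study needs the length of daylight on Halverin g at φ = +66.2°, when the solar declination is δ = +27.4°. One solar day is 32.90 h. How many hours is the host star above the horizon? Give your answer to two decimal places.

32.90 h

Sunrise equation: cos H₀ = −tan φ · tan δ = -1.1753 ≤ −1, so the host star never sets (polar day) and H₀ = π.
Daylight = 2H₀/(2π) × 32.90 h = (3.1416/π) × 32.90 = 32.90 h.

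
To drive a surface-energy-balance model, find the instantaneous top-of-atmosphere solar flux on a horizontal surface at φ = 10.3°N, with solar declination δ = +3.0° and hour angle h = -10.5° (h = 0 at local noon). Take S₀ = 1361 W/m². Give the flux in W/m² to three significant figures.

1.33e+03 W/m²

cos θ_z = sin φ sin δ + cos φ cos δ cos h = 0.009358 + 0.966084 = 0.975442.
Flux = S₀ · cos θ_z = 1361 × 0.975442 = 1328 W/m².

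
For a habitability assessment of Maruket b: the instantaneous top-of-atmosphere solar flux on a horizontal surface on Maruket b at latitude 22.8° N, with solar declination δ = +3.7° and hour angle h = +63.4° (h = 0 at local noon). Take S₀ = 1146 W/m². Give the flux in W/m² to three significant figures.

501 W/m²

cos θ_z = sin φ sin δ + cos φ cos δ cos h = 0.025007 + 0.411912 = 0.436919.
Flux = S₀ · cos θ_z = 1146 × 0.436919 = 500.7 W/m².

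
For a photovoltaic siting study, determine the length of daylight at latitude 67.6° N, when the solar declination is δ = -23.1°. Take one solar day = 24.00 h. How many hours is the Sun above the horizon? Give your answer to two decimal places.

0.00 h

cos H₀ = −tan φ · tan δ = 1.0349 ≥ 1, so the Sun never rises (polar night) and H₀ = 0.
Daylight = 2H₀/(2π) × 24.00 h = (0.0000/π) × 24.00 = 0.00 h.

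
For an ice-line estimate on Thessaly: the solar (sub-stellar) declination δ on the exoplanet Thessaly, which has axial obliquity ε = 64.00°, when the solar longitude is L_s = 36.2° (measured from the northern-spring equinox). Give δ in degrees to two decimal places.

δ = +32.06°

sin δ = sin ε · sin L_s = sin 64.00° × sin 36.2° = 0.530833.
δ = arcsin(0.530833) = +32.06°.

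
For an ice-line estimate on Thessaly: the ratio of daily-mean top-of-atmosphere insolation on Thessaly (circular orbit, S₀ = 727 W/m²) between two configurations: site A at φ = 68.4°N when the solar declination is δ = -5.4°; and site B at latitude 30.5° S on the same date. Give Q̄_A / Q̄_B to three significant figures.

Q̄_A / Q̄_B ≈ 0.256

— Configuration A (φ=+68.4°):
cos H₀ = −tan(+68.4°) tan(-5.400°) = 0.2388, H₀ = 1.3297 rad.
Bracket: H₀ sin φ sin δ + cos φ cos δ sin H₀ = 1.3297×0.92978×-0.09411 + 0.36812×0.99556×0.97108 = -0.116351 + 0.355887 = 0.239536.
Q̄ = (S₀/π) × [bracket] = (727/π) × 0.239536 = 55.431 W/m².
— Configuration B (φ=-30.5°):
cos H₀ = −tan(-30.5°) tan(-5.400°) = -0.0557, H₀ = 1.6265 rad.
Bracket: H₀ sin φ sin δ + cos φ cos δ sin H₀ = 1.6265×-0.50754×-0.09411 + 0.86163×0.99556×0.99845 = 0.077689 + 0.856475 = 0.934164.
Q̄ = (S₀/π) × [bracket] = (727/π) × 0.934164 = 216.18 W/m².
Ratio Q̄_A / Q̄_B = 55.431 / 216.18 = 0.2564.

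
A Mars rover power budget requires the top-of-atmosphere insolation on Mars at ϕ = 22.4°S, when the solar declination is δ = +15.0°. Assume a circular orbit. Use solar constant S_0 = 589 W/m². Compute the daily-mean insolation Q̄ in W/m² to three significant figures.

cos h₀ = −tan(-22.4°) tan(+15.000°) = 0.1104, h₀ = 1.4601 rad.
Bracket: h₀ sin ϕ sin δ + cos ϕ cos δ sin h₀ = 1.4601×-0.38107×0.25882 + 0.92455×0.96593×0.99388 = -0.144008 + 0.887585 = 0.743577.
Q̄ = (S_0/π) × [bracket] = (589/π) × 0.743577 = 139.4 W/m².

Q̄ ≈ 139 W/m²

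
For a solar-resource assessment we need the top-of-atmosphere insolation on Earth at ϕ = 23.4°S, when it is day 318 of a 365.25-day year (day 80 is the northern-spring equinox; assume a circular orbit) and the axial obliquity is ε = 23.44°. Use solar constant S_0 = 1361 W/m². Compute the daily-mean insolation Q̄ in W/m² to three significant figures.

Q̄ ≈ 468 W/m²

Solar longitude: L_s = 360° × (318 − 80)/365.25 = 234.579°.
sin δ = sin 23.44° × sin 234.579° = -0.32416, so δ = -18.915°.
cos h₀ = −tan(-23.4°) tan(-18.915°) = -0.1483, h₀ = 1.7196 rad.
Bracket: h₀ sin ϕ sin δ + cos ϕ cos δ sin h₀ = 1.7196×-0.39715×-0.32416 + 0.91775×0.94600×0.98894 = 0.221382 + 0.858589 = 1.079971.
Q̄ = (S_0/π) × [bracket] = (1361/π) × 1.079971 = 467.9 W/m².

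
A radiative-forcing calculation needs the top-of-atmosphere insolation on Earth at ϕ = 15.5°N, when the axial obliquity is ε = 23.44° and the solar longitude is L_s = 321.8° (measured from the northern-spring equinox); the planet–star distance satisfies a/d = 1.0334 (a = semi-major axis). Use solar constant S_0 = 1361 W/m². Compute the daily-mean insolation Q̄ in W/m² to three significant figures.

Q̄ ≈ 385 W/m²

Solar declination: sin δ = sin ε · sin L_s = sin 23.44° × sin 321.8° = -0.24600, so δ = -14.241°.
cos h₀ = −tan(+15.5°) tan(-14.241°) = 0.0704, h₀ = 1.5004 rad.
Bracket: h₀ sin ϕ sin δ + cos ϕ cos δ sin h₀ = 1.5004×0.26724×-0.24600 + 0.96363×0.96927×0.99752 = -0.098638 + 0.931701 = 0.833063.
Inverse-square distance factor (a/d)² = 1.0334² = 1.067916.
Q̄ = (S_0/π) × 1.067916 × [bracket] = (1361/π) × 1.067916 × 0.833063 = 385.4 W/m².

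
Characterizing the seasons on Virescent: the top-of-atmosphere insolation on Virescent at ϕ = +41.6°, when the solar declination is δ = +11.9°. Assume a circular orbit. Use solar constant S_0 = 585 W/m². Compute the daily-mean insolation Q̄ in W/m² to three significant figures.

cos h₀ = −tan(+41.6°) tan(+11.900°) = -0.1871, h₀ = 1.7590 rad.
Bracket: h₀ sin ϕ sin δ + cos ϕ cos δ sin h₀ = 1.7590×0.66393×0.20620 + 0.74780×0.97851×0.98234 = 0.240811 + 0.718807 = 0.959618.
Q̄ = (S_0/π) × [bracket] = (585/π) × 0.959618 = 178.7 W/m².

Q̄ ≈ 179 W/m²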